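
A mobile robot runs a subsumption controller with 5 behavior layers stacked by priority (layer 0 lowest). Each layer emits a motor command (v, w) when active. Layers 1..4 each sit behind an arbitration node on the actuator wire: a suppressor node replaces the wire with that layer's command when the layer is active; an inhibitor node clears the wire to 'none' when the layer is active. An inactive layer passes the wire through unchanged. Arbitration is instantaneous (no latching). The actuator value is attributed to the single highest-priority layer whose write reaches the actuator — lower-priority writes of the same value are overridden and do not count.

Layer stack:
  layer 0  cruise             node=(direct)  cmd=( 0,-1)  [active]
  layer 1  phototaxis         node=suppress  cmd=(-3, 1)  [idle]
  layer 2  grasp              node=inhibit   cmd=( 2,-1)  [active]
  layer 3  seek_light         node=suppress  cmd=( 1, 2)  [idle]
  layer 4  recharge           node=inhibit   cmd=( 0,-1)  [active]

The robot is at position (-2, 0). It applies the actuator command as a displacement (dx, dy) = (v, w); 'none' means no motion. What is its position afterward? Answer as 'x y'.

layer 0 (cruise) active — direct: (0, -1)
layer 1 (phototaxis) idle — unchanged: (0, -1)
layer 2 (grasp) active — inhibits: none
layer 3 (seek_light) idle — unchanged: none
layer 4 (recharge) active — inhibits: none
→ actuator none
position: (-2, 0) + none = (-2, 0)

-2 0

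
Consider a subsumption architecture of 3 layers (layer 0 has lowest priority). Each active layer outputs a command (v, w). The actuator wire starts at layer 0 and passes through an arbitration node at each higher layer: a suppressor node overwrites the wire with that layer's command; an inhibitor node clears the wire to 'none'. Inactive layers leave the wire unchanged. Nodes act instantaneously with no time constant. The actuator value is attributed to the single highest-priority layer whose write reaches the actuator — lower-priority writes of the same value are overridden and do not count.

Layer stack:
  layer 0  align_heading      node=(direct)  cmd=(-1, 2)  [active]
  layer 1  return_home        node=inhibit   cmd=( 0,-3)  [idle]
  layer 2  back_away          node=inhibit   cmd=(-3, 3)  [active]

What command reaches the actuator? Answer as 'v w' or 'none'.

layer 0 (align_heading) active — direct: (-1, 2)
layer 1 (return_home) idle — unchanged: (-1, 2)
layer 2 (back_away) active — inhibits: none
→ actuator none

none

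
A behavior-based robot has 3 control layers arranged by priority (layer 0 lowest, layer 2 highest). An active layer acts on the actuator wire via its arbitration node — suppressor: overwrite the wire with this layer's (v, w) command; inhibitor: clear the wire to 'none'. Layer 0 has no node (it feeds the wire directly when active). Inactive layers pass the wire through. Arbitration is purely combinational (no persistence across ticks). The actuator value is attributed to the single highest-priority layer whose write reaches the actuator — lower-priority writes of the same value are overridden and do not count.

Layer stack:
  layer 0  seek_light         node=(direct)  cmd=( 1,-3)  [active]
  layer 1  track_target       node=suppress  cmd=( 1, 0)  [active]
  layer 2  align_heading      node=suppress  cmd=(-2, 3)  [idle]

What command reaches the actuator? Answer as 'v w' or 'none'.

1 0

L0 seek_light: active, feeds wire = (1, -3)
L1 track_target: active, suppressor → wire = (1, 0)
L2 align_heading: idle → wire stays (1, 0)
actuator = (1, 0)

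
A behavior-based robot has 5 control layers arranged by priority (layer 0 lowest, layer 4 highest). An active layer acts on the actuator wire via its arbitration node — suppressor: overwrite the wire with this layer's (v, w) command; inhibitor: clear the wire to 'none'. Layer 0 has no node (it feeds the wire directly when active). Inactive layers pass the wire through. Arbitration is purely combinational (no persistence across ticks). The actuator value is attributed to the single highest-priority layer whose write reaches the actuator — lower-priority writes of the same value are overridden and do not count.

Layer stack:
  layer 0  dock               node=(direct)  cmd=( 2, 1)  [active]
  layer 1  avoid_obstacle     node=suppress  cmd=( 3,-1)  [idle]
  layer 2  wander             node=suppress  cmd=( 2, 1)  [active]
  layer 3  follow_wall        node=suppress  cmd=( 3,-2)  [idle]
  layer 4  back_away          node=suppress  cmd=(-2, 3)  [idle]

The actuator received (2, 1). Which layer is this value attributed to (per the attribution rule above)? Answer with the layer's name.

[0] dock on; wire := (2, 1)
[1] avoid_obstacle off; pass (2, 1)
[2] wander on (suppress); wire := (2, 1)
[3] follow_wall off; pass (2, 1)
[4] back_away off; pass (2, 1)
output (2, 1)
last writer: layer 2 = wander

wander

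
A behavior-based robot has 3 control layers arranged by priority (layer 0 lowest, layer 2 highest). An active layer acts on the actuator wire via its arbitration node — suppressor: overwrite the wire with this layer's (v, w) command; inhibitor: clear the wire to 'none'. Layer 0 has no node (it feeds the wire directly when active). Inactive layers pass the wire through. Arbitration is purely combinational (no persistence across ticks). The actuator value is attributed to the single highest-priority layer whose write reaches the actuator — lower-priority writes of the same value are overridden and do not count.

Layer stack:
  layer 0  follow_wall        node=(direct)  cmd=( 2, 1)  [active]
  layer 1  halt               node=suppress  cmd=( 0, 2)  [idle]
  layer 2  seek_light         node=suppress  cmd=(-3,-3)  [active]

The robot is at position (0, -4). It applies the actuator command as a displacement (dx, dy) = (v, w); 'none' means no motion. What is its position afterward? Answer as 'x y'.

[0] follow_wall on; wire := (2, 1)
[1] halt off; pass (2, 1)
[2] seek_light on (suppress); wire := (-3, -3)
output (-3, -3)
position: (0, -4) + (-3, -3) = (-3, -7)

-3 -7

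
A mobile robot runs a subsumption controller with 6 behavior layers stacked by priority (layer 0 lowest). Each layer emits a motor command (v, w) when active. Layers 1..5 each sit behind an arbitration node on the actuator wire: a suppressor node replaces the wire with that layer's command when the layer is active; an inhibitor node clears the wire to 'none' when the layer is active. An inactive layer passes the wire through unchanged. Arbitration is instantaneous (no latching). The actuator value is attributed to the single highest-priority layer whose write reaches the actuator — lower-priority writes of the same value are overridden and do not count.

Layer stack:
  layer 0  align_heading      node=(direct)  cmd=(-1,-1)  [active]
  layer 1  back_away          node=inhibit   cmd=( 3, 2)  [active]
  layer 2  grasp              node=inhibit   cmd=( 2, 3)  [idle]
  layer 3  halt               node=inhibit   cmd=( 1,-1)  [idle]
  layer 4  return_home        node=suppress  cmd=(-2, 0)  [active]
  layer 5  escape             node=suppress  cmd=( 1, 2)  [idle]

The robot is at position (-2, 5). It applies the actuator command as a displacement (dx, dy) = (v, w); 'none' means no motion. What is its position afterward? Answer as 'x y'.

-4 5

L0 align_heading: active, feeds wire = (-1, -1)
L1 back_away: active, inhibitor → wire = none
L2 grasp: idle → wire stays none
L3 halt: idle → wire stays none
L4 return_home: active, suppressor → wire = (-2, 0)
L5 escape: idle → wire stays (-2, 0)
actuator = (-2, 0)
position: (-2, 5) + (-2, 0) = (-4, 5)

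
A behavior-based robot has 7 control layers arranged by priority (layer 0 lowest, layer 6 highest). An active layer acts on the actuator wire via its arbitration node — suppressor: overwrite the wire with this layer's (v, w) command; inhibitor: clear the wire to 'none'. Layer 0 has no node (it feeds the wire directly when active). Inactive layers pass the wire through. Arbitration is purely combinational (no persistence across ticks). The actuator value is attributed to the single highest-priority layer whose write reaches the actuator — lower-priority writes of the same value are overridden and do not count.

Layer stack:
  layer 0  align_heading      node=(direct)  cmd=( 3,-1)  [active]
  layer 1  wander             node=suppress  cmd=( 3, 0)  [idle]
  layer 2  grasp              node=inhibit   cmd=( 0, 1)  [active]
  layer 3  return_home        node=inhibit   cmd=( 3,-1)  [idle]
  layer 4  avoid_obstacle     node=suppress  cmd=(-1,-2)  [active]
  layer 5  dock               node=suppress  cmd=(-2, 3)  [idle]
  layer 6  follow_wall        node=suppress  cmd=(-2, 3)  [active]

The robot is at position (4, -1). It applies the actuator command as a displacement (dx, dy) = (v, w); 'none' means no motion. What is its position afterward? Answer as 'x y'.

L0 align_heading: active, feeds wire = (3, -1)
L1 wander: idle → wire stays (3, -1)
L2 grasp: active, inhibitor → wire = none
L3 return_home: idle → wire stays none
L4 avoid_obstacle: active, suppressor → wire = (-1, -2)
L5 dock: idle → wire stays (-1, -2)
L6 follow_wall: active, suppressor → wire = (-2, 3)
actuator = (-2, 3)
position: (4, -1) + (-2, 3) = (2, 2)

2 2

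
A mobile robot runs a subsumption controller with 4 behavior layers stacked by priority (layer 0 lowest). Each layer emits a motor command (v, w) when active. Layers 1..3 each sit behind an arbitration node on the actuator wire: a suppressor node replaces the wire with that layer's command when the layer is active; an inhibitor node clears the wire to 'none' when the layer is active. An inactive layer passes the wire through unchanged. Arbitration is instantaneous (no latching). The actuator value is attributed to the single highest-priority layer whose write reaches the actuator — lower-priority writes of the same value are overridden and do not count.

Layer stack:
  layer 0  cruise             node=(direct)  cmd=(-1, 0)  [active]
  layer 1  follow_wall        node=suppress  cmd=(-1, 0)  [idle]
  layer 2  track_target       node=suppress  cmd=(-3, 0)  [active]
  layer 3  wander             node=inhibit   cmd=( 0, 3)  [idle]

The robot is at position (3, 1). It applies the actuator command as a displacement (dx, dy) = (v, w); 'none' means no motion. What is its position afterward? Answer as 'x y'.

L0 cruise: active, feeds wire = (-1, 0)
L1 follow_wall: idle → wire stays (-1, 0)
L2 track_target: active, suppressor → wire = (-3, 0)
L3 wander: idle → wire stays (-3, 0)
actuator = (-3, 0)
position: (3, 1) + (-3, 0) = (0, 1)

0 1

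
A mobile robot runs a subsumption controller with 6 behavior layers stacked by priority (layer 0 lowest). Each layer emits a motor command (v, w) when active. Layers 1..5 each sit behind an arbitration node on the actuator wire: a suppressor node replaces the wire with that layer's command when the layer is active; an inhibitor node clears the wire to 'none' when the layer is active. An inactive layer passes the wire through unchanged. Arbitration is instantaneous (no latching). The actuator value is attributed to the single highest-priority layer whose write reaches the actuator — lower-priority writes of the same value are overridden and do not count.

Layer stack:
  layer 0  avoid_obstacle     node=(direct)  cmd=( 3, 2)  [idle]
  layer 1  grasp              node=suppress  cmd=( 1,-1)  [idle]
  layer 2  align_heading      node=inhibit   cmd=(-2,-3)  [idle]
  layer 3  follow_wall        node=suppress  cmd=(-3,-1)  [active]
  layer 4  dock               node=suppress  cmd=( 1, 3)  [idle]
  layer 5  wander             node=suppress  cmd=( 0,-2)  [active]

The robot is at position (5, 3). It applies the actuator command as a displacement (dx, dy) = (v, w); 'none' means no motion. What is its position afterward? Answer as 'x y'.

5 1

L0 avoid_obstacle: idle → wire = none
L1 grasp: idle → wire stays none
L2 align_heading: idle → wire stays none
L3 follow_wall: active, suppressor → wire = (-3, -1)
L4 dock: idle → wire stays (-3, -1)
L5 wander: active, suppressor → wire = (0, -2)
actuator = (0, -2)
position: (5, 3) + (0, -2) = (5, 1)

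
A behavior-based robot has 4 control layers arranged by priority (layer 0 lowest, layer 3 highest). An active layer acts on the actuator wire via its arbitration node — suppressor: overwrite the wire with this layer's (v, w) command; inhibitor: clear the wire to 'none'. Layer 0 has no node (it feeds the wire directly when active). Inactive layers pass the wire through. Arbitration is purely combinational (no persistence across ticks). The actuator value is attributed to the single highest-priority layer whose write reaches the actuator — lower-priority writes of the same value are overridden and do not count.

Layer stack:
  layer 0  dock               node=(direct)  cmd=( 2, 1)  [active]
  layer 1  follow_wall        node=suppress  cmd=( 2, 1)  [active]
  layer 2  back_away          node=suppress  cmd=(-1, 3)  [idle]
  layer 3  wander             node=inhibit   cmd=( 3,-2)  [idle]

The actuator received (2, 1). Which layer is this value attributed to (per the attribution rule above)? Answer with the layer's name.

follow_wall

layer 0 (dock) active — direct: (2, 1)
layer 1 (follow_wall) active — suppresses: (2, 1)
layer 2 (back_away) idle — unchanged: (2, 1)
layer 3 (wander) idle — unchanged: (2, 1)
→ actuator (2, 1)
last writer: layer 1 = follow_wall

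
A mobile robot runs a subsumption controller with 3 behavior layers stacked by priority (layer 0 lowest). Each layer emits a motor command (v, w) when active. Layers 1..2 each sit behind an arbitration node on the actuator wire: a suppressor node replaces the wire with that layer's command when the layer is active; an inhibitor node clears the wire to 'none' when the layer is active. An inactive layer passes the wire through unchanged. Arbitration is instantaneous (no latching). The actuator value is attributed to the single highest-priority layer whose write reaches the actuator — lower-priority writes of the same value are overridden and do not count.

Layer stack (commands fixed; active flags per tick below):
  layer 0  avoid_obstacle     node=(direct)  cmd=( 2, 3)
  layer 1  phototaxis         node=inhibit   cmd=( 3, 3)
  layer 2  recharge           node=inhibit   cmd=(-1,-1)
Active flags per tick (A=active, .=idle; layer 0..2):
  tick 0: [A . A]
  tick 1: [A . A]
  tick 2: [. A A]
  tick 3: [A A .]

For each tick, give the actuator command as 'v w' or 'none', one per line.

none
none
none
none

tick 0:
  L0 avoid_obstacle: active, feeds wire = (2, 3)
  L1 phototaxis: idle → wire stays (2, 3)
  L2 recharge: active, inhibitor → wire = none
  actuator = none
tick 1:
  L0 avoid_obstacle: active, feeds wire = (2, 3)
  L1 phototaxis: idle → wire stays (2, 3)
  L2 recharge: active, inhibitor → wire = none
  actuator = none
tick 2:
  L0 avoid_obstacle: idle → wire = none
  L1 phototaxis: active, inhibitor → wire = none
  L2 recharge: active, inhibitor → wire = none
  actuator = none
tick 3:
  L0 avoid_obstacle: active, feeds wire = (2, 3)
  L1 phototaxis: active, inhibitor → wire = none
  L2 recharge: idle → wire stays none
  actuator = none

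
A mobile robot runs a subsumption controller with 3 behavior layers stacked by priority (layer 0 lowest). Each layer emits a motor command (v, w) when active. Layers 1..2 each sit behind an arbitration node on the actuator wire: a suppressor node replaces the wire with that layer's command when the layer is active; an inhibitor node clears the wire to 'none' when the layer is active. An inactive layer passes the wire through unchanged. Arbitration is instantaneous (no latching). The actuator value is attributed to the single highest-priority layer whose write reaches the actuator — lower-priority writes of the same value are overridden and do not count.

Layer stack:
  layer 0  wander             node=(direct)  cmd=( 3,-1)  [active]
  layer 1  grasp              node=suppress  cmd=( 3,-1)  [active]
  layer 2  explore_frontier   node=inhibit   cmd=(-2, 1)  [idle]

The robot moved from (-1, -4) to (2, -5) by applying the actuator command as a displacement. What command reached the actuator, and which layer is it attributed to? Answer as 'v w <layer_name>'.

3 -1 grasp

displacement = (2, -5) − (-1, -4) = (3, -1)
layer 0 (wander) active — direct: (3, -1)
layer 1 (grasp) active — suppresses: (3, -1)
layer 2 (explore_frontier) idle — unchanged: (3, -1)
→ actuator (3, -1) — from layer 1 (grasp)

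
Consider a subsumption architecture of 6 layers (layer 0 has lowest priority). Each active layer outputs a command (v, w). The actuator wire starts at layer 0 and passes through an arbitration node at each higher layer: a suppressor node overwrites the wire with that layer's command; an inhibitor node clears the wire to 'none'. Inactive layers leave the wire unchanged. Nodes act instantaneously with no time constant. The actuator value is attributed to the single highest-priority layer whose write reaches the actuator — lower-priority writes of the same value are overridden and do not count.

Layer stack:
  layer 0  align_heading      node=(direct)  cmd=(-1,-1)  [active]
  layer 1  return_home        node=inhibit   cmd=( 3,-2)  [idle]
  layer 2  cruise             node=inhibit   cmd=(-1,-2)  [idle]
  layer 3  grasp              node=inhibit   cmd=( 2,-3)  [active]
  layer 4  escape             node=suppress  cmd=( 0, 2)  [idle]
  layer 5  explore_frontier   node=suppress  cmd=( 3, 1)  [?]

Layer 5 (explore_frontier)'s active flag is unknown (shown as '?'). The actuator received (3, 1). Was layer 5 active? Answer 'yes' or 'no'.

If layer 5 is active=yes:
  actuator would be (3, 1)
If layer 5 is active=no:
  actuator would be none
Observed (3, 1), so layer 5 was active.

yes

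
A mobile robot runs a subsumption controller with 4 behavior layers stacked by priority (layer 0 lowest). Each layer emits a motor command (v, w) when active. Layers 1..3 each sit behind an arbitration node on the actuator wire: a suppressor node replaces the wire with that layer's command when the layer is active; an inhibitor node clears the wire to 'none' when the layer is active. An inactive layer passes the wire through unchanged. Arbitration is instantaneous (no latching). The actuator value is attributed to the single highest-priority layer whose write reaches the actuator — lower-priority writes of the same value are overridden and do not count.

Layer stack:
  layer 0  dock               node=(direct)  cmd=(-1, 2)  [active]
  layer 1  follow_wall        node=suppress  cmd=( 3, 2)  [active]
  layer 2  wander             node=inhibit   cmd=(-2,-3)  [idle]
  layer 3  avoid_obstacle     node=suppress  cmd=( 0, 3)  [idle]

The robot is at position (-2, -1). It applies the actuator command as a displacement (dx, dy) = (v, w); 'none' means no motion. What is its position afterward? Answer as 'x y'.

1 1

layer 0 (dock) active — direct: (-1, 2)
layer 1 (follow_wall) active — suppresses: (3, 2)
layer 2 (wander) idle — unchanged: (3, 2)
layer 3 (avoid_obstacle) idle — unchanged: (3, 2)
→ actuator (3, 2)
position: (-2, -1) + (3, 2) = (1, 1)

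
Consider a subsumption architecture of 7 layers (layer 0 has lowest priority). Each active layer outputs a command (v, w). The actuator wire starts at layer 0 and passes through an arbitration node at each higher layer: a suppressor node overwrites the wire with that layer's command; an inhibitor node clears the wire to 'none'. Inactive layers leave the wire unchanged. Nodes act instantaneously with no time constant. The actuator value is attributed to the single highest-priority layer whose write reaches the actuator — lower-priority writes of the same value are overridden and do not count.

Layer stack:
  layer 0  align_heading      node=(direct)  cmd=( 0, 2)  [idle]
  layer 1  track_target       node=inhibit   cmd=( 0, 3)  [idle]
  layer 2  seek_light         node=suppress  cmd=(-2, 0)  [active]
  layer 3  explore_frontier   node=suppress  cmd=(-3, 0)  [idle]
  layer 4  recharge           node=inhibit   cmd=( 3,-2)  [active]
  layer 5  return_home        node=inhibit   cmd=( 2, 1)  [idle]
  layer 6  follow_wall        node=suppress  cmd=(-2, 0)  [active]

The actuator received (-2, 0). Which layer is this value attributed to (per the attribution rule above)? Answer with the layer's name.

follow_wall

[0] align_heading off; wire := none
[1] track_target off; pass none
[2] seek_light on (suppress); wire := (-2, 0)
[3] explore_frontier off; pass (-2, 0)
[4] recharge on (inhibit); wire := none
[5] return_home off; pass none
[6] follow_wall on (suppress); wire := (-2, 0)
output (-2, 0)
last writer: layer 6 = follow_wall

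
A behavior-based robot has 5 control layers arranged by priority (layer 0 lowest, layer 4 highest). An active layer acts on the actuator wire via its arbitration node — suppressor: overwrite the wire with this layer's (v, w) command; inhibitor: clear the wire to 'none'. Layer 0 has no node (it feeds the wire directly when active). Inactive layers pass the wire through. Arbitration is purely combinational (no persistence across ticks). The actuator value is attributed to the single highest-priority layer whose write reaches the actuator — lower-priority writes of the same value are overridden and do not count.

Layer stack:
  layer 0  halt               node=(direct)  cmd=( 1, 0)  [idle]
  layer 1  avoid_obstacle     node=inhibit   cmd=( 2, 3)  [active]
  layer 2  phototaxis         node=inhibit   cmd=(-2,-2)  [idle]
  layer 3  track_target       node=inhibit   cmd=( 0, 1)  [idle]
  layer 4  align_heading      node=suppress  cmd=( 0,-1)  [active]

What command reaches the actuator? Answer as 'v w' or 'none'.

[0] halt off; wire := none
[1] avoid_obstacle on (inhibit); wire := none
[2] phototaxis off; pass none
[3] track_target off; pass none
[4] align_heading on (suppress); wire := (0, -1)
output (0, -1)

0 -1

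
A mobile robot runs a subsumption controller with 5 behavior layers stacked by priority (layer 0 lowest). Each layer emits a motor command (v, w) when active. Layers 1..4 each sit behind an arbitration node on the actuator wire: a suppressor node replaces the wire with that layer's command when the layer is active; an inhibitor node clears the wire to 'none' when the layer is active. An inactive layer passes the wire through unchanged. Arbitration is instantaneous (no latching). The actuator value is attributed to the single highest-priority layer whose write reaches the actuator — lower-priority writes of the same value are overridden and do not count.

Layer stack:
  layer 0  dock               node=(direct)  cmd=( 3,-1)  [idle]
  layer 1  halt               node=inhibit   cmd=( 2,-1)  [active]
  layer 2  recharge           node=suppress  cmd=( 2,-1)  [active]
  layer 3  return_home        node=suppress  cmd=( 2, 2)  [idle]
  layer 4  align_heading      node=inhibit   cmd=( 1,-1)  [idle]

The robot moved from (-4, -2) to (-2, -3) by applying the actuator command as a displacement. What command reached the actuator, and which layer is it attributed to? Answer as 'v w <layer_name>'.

2 -1 recharge

displacement = (-2, -3) − (-4, -2) = (2, -1)
[0] dock off; wire := none
[1] halt on (inhibit); wire := none
[2] recharge on (suppress); wire := (2, -1)
[3] return_home off; pass (2, -1)
[4] align_heading off; pass (2, -1)
output (2, -1) — from layer 2 (recharge)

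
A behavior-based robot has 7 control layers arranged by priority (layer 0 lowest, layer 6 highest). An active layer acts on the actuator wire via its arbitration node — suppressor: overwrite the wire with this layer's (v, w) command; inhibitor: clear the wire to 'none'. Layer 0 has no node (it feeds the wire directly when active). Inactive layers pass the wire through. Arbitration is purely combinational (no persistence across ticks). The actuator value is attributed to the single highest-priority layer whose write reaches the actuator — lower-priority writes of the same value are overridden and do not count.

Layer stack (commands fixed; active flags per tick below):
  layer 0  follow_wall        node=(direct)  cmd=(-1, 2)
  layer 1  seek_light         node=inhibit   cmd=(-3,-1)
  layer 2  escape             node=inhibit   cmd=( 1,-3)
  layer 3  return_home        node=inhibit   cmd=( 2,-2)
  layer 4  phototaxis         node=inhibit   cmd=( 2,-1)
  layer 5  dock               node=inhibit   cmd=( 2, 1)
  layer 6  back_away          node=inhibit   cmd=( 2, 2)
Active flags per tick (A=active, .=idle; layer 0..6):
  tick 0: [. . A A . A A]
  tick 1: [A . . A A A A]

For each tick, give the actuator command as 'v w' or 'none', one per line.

tick 0:
  L0 follow_wall: idle → wire = none
  L1 seek_light: idle → wire stays none
  L2 escape: active, inhibitor → wire = none
  L3 return_home: active, inhibitor → wire = none
  L4 phototaxis: idle → wire stays none
  L5 dock: active, inhibitor → wire = none
  L6 back_away: active, inhibitor → wire = none
  actuator = none
tick 1:
  L0 follow_wall: active, feeds wire = (-1, 2)
  L1 seek_light: idle → wire stays (-1, 2)
  L2 escape: idle → wire stays (-1, 2)
  L3 return_home: active, inhibitor → wire = none
  L4 phototaxis: active, inhibitor → wire = none
  L5 dock: active, inhibitor → wire = none
  L6 back_away: active, inhibitor → wire = none
  actuator = none

none
none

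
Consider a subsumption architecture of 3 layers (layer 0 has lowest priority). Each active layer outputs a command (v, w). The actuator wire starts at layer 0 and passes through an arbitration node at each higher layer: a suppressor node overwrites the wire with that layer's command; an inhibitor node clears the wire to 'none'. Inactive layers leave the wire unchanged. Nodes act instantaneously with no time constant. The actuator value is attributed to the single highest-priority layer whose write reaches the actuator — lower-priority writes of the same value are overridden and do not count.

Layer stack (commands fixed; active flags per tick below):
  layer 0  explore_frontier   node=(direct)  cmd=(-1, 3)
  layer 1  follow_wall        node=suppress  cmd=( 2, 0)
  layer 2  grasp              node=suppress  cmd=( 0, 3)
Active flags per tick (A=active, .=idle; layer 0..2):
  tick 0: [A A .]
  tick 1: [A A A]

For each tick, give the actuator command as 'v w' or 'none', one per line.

2 0
0 3

tick 0:
  [0] explore_frontier on; wire := (-1, 3)
  [1] follow_wall on (suppress); wire := (2, 0)
  [2] grasp off; pass (2, 0)
  output (2, 0)
tick 1:
  [0] explore_frontier on; wire := (-1, 3)
  [1] follow_wall on (suppress); wire := (2, 0)
  [2] grasp on (suppress); wire := (0, 3)
  output (0, 3)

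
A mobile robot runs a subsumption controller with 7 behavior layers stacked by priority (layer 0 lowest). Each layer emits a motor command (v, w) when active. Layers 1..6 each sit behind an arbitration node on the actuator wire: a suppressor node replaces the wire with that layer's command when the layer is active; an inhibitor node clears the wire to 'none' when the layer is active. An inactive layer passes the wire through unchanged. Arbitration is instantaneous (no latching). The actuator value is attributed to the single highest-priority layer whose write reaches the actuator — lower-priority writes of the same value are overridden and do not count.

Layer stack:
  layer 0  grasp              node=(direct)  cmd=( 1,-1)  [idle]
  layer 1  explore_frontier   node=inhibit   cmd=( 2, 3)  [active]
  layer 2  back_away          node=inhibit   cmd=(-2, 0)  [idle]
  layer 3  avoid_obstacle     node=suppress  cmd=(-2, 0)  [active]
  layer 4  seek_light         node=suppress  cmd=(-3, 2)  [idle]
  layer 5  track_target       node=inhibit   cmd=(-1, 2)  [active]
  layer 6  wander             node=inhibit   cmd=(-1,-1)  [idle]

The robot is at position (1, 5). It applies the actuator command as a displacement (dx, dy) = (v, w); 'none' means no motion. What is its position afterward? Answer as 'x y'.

[0] grasp off; wire := none
[1] explore_frontier on (inhibit); wire := none
[2] back_away off; pass none
[3] avoid_obstacle on (suppress); wire := (-2, 0)
[4] seek_light off; pass (-2, 0)
[5] track_target on (inhibit); wire := none
[6] wander off; pass none
output none
position: (1, 5) + none = (1, 5)

1 5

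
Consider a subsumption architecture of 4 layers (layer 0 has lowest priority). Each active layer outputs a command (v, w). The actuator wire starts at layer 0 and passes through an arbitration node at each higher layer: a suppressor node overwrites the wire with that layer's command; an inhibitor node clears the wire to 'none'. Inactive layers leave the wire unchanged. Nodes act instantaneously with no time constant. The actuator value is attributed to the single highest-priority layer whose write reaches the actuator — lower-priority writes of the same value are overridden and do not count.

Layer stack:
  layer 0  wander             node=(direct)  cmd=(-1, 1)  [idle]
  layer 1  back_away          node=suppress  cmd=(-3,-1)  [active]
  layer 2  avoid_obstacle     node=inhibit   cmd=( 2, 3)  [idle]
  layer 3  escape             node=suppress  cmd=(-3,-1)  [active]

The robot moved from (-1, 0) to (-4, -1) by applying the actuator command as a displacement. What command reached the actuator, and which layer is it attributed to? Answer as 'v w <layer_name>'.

displacement = (-4, -1) − (-1, 0) = (-3, -1)
layer 0 (wander) idle — none
layer 1 (back_away) active — suppresses: (-3, -1)
layer 2 (avoid_obstacle) idle — unchanged: (-3, -1)
layer 3 (escape) active — suppresses: (-3, -1)
→ actuator (-3, -1) — from layer 3 (escape)

-3 -1 escape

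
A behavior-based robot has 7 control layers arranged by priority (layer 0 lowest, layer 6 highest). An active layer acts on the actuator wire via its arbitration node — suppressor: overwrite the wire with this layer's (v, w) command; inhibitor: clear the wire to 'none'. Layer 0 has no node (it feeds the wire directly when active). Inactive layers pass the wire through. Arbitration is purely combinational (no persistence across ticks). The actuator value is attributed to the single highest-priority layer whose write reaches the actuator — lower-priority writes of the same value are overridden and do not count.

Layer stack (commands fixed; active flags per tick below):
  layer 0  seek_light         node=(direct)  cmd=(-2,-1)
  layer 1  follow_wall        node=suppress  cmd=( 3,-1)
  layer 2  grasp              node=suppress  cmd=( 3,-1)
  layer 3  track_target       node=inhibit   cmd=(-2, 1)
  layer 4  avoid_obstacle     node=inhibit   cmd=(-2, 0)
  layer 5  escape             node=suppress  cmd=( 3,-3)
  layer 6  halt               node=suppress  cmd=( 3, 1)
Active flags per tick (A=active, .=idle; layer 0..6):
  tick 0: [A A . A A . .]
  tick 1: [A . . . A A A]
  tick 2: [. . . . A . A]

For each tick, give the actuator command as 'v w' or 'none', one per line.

none
3 1
3 1

tick 0:
  L0 seek_light: active, feeds wire = (-2, -1)
  L1 follow_wall: active, suppressor → wire = (3, -1)
  L2 grasp: idle → wire stays (3, -1)
  L3 track_target: active, inhibitor → wire = none
  L4 avoid_obstacle: active, inhibitor → wire = none
  L5 escape: idle → wire stays none
  L6 halt: idle → wire stays none
  actuator = none
tick 1:
  L0 seek_light: active, feeds wire = (-2, -1)
  L1 follow_wall: idle → wire stays (-2, -1)
  L2 grasp: idle → wire stays (-2, -1)
  L3 track_target: idle → wire stays (-2, -1)
  L4 avoid_obstacle: active, inhibitor → wire = none
  L5 escape: active, suppressor → wire = (3, -3)
  L6 halt: active, suppressor → wire = (3, 1)
  actuator = (3, 1)
tick 2:
  L0 seek_light: idle → wire = none
  L1 follow_wall: idle → wire stays none
  L2 grasp: idle → wire stays none
  L3 track_target: idle → wire stays none
  L4 avoid_obstacle: active, inhibitor → wire = none
  L5 escape: idle → wire stays none
  L6 halt: active, suppressor → wire = (3, 1)
  actuator = (3, 1)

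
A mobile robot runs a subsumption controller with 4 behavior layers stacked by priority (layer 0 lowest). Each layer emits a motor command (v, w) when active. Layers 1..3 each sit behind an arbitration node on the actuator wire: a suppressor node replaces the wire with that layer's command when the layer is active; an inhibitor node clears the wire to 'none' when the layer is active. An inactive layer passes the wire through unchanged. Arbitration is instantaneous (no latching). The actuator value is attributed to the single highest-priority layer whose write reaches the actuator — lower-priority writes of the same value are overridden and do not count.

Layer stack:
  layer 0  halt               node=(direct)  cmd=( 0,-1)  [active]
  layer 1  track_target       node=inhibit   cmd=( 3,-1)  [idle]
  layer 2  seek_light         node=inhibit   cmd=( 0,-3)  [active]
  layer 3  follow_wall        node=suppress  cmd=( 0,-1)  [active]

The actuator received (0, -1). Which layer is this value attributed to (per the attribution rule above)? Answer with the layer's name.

follow_wall

layer 0 (halt) active — direct: (0, -1)
layer 1 (track_target) idle — unchanged: (0, -1)
layer 2 (seek_light) active — inhibits: none
layer 3 (follow_wall) active — suppresses: (0, -1)
→ actuator (0, -1)
last writer: layer 3 = follow_wall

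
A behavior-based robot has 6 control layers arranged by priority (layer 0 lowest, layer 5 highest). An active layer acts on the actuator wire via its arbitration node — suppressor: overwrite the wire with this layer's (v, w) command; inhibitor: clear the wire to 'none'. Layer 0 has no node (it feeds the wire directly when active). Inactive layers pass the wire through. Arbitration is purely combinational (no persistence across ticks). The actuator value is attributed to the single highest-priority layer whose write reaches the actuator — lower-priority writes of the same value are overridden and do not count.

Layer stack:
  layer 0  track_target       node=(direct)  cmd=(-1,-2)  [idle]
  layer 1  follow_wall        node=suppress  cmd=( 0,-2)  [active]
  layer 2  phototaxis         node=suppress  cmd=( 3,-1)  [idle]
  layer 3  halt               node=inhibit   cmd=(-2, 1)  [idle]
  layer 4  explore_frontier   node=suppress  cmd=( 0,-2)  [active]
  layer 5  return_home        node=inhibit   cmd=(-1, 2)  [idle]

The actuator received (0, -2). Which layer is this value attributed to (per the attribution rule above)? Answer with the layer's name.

explore_frontier

layer 0 (track_target) idle — none
layer 1 (follow_wall) active — suppresses: (0, -2)
layer 2 (phototaxis) idle — unchanged: (0, -2)
layer 3 (halt) idle — unchanged: (0, -2)
layer 4 (explore_frontier) active — suppresses: (0, -2)
layer 5 (return_home) idle — unchanged: (0, -2)
→ actuator (0, -2)
last writer: layer 4 = explore_frontier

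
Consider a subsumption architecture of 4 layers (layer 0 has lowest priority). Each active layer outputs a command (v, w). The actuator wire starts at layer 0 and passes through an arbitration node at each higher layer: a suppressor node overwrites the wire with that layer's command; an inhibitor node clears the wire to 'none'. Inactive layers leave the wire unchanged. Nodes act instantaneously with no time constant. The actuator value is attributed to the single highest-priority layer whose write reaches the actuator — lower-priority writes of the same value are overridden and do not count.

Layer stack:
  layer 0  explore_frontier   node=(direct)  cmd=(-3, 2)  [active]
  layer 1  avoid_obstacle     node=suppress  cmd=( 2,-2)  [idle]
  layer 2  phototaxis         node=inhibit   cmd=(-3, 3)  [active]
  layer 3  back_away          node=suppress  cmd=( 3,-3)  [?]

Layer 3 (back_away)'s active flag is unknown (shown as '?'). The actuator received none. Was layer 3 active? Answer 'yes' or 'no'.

no

If layer 3 is active=yes:
  actuator would be (3, -3)
If layer 3 is active=no:
  actuator would be none
Observed none, so layer 3 was idle.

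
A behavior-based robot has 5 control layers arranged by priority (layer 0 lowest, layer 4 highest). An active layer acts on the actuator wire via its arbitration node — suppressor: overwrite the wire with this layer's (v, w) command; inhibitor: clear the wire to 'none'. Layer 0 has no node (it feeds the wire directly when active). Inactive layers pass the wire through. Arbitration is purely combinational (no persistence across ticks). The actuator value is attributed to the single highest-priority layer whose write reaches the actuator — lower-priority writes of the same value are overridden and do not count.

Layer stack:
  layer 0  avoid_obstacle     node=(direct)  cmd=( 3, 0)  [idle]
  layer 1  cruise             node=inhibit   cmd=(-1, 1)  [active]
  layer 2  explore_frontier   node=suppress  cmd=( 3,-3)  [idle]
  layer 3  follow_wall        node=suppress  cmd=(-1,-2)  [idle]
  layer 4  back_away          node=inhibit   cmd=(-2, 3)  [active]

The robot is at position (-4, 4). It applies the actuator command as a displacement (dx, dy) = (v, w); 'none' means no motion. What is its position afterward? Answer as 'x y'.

[0] avoid_obstacle off; wire := none
[1] cruise on (inhibit); wire := none
[2] explore_frontier off; pass none
[3] follow_wall off; pass none
[4] back_away on (inhibit); wire := none
output none
position: (-4, 4) + none = (-4, 4)

-4 4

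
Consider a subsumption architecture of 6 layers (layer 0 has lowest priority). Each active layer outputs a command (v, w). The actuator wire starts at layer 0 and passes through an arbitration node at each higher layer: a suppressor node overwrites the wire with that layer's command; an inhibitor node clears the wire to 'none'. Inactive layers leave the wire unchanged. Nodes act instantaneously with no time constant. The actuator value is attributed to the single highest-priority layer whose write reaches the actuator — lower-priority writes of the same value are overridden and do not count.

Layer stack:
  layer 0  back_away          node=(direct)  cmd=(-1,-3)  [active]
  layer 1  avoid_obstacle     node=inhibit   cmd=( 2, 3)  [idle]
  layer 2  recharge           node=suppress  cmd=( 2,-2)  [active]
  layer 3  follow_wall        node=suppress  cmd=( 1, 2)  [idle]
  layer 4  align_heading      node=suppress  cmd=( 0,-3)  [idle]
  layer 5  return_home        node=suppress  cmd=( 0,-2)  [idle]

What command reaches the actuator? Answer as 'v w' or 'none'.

2 -2

L0 back_away: active, feeds wire = (-1, -3)
L1 avoid_obstacle: idle → wire stays (-1, -3)
L2 recharge: active, suppressor → wire = (2, -2)
L3 follow_wall: idle → wire stays (2, -2)
L4 align_heading: idle → wire stays (2, -2)
L5 return_home: idle → wire stays (2, -2)
actuator = (2, -2)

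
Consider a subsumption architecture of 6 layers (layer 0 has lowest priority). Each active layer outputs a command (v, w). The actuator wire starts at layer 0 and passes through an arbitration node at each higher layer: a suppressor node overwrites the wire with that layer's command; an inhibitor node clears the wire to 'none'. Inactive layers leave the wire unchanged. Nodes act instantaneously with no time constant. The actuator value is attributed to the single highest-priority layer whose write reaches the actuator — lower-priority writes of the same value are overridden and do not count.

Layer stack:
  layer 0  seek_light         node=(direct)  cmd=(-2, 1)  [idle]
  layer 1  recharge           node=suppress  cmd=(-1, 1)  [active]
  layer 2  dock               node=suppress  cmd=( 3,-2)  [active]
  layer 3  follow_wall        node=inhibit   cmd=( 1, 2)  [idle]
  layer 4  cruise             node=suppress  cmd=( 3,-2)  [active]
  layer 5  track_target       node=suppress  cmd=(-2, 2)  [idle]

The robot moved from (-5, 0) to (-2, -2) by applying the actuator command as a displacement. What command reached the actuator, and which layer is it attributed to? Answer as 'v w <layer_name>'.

3 -2 cruise

displacement = (-2, -2) − (-5, 0) = (3, -2)
[0] seek_light off; wire := none
[1] recharge on (suppress); wire := (-1, 1)
[2] dock on (suppress); wire := (3, -2)
[3] follow_wall off; pass (3, -2)
[4] cruise on (suppress); wire := (3, -2)
[5] track_target off; pass (3, -2)
output (3, -2) — from layer 4 (cruise)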